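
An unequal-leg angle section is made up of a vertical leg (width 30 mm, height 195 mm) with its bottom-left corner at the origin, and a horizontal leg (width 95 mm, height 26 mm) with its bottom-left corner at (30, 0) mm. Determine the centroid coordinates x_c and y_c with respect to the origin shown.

x_c = 33.55 mm, y_c = 72.41 mm

vertical leg: A = 30 × 195 = 5850.00, centroid at (15.00, 97.50).
horizontal leg: A = 95 × 26 = 2470.00, centroid at (77.50, 13.00).
ΣA = 8320.00 mm²
ΣAx_c = (5850.00)(15.00) + (2470.00)(77.50) = 279175.00 mm³
ΣAy_c = (5850.00)(97.50) + (2470.00)(13.00) = 602485.00 mm³
x_c = 279175.00 / 8320.00 = 33.55 mm
y_c = 602485.00 / 8320.00 = 72.41 mm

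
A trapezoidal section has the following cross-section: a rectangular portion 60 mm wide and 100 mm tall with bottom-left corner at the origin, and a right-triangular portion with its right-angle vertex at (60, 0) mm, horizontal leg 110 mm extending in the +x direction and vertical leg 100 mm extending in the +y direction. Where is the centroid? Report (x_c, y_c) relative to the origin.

rectangular portion: A = 60 × 100 = 6000.00, centroid at (30.00, 50.00).
triangular portion: A = ½·110·100 = 5500.00, centroid at (96.67, 33.33).
ΣA = 11500.00 mm²
ΣAx_c = (6000.00)(30.00) + (5500.00)(96.67) = 711666.67 mm³
ΣAy_c = (6000.00)(50.00) + (5500.00)(33.33) = 483333.33 mm³
x_c = 711666.67 / 11500.00 = 61.88 mm
y_c = 483333.33 / 11500.00 = 42.03 mm

x_c = 61.88 mm, y_c = 42.03 mm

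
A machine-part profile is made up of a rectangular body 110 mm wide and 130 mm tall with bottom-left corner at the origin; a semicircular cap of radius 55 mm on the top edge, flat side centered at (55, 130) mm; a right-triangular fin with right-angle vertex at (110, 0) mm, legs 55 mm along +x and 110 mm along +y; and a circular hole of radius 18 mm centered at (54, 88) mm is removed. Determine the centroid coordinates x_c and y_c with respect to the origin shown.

x_c = 65.58 mm, y_c = 79.75 mm

Part | A | x̄ᵢ | ȳᵢ | A·x̄ᵢ | A·ȳᵢ
rectangular body | 14300.00 | 55.00 | 65.00 | 786500.00 | 929500.00
semicircular top | 4751.66 | 55.00 | 153.34 | 261341.24 | 728632.32
triangular fin | 3025.00 | 128.33 | 36.67 | 388208.33 | 110916.67
hole | -1017.88 | 54.00 | 88.00 | -54965.31 | -89573.09
Σ | 21058.78 |  |  | 1381084.27 | 1679475.90
x_c = 1381084.27 / 21058.78 = 65.58 mm
y_c = 1679475.90 / 21058.78 = 79.75 mm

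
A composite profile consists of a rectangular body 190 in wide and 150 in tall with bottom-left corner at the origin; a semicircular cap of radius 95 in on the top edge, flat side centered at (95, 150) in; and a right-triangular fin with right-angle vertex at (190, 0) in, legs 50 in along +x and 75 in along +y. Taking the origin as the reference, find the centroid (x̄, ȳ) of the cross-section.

rectangular body: A = 190 × 150 = 28500.00, centroid at (95.00, 75.00).
semicircular top: A = ½π·95² = 14176.44, centroid at (95.00, 190.32).
triangular fin: A = ½·50·75 = 1875.00, centroid at (206.67, 25.00).
ΣA = 44551.44 in²
ΣAx̄ = (28500.00)(95.00) + (14176.44)(95.00) + (1875.00)(206.67) = 4441761.50 in³
ΣAȳ = (28500.00)(75.00) + (14176.44)(190.32) + (1875.00)(25.00) = 4882423.86 in³
x̄ = 4441761.50 / 44551.44 = 99.70 in
ȳ = 4882423.86 / 44551.44 = 109.59 in

x̄ = 99.70 in, ȳ = 109.59 in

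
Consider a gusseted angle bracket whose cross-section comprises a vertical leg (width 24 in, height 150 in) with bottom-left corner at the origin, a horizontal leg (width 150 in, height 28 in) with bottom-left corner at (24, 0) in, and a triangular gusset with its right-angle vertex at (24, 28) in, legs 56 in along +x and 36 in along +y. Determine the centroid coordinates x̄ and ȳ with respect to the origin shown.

x̄ = 56.99 in, ȳ = 41.91 in

vertical leg: A = 24 × 150 = 3600.00, centroid at (12.00, 75.00).
horizontal leg: A = 150 × 28 = 4200.00, centroid at (99.00, 14.00).
gusset: A = ½·56·36 = 1008.00, centroid at (42.67, 40.00).
ΣA = 8808.00 in², ΣAx̄ = 502008.00 in³, ΣAȳ = 369120.00 in³.
x̄ = 502008.00/8808.00 = 56.99 in; ȳ = 369120.00/8808.00 = 41.91 in.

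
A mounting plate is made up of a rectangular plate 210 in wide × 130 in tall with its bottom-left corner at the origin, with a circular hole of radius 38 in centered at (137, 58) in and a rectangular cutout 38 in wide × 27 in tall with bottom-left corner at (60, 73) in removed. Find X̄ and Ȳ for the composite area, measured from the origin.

X̄ = 99.55 in, Ȳ = 65.45 in

plate: A = 210 × 130 = 27300.00, centroid at (105.00, 65.00).
hole 1: A = −π·38² = -4536.46, centroid at (137.00, 58.00).
hole 2: A = −(38 × 27) = -1026.00, centroid at (79.00, 86.50).
ΣA = 21737.54 in²
ΣAX̄ = (27300.00)(105.00) + (-4536.46)(137.00) + (-1026.00)(79.00) = 2163951.01 in³
ΣAȲ = (27300.00)(65.00) + (-4536.46)(58.00) + (-1026.00)(86.50) = 1422636.33 in³
X̄ = 2163951.01 / 21737.54 = 99.55 in
Ȳ = 1422636.33 / 21737.54 = 65.45 in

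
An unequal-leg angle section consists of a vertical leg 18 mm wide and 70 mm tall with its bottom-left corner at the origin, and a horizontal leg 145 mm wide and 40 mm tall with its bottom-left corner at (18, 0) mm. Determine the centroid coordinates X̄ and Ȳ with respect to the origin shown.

X̄ = 75.95 mm, Ȳ = 22.68 mm

vertical leg: A = 18 × 70 = 1260.00, centroid at (9.00, 35.00).
horizontal leg: A = 145 × 40 = 5800.00, centroid at (90.50, 20.00).
ΣA = 7060.00 mm²
ΣAX̄ = (1260.00)(9.00) + (5800.00)(90.50) = 536240.00 mm³
ΣAȲ = (1260.00)(35.00) + (5800.00)(20.00) = 160100.00 mm³
X̄ = 536240.00 / 7060.00 = 75.95 mm
Ȳ = 160100.00 / 7060.00 = 22.68 mm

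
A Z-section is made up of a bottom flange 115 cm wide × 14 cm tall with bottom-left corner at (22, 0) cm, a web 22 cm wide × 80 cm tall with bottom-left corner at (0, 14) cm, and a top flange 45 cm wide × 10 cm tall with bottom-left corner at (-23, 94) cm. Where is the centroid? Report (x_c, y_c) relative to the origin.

x_c = 38.52 cm, y_c = 39.49 cm

Part | A | x̄ᵢ | ȳᵢ | A·x̄ᵢ | A·ȳᵢ
bottom flange | 1610.00 | 79.50 | 7.00 | 127995.00 | 11270.00
web | 1760.00 | 11.00 | 54.00 | 19360.00 | 95040.00
top flange | 450.00 | -0.50 | 99.00 | -225.00 | 44550.00
Σ | 3820.00 |  |  | 147130.00 | 150860.00
x_c = 147130.00 / 3820.00 = 38.52 cm
y_c = 150860.00 / 3820.00 = 39.49 cm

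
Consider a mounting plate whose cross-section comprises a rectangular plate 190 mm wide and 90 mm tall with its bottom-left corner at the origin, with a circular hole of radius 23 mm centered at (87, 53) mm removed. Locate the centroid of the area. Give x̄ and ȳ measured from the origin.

x̄ = 95.86 mm, ȳ = 44.14 mm

plate: A = 190 × 90 = 17100.00, centroid at (95.00, 45.00).
hole: A = −π·23² = -1661.90, centroid at (87.00, 53.00).
ΣA = 15438.10 mm²
ΣAx̄ = (17100.00)(95.00) + (-1661.90)(87.00) = 1479914.48 mm³
ΣAȳ = (17100.00)(45.00) + (-1661.90)(53.00) = 681419.17 mm³
x̄ = 1479914.48 / 15438.10 = 95.86 mm
ȳ = 681419.17 / 15438.10 = 44.14 mm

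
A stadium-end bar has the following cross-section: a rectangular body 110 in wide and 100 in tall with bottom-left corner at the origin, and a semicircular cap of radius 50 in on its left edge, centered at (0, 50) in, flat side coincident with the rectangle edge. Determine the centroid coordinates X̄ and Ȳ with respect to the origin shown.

Part | A | x̄ᵢ | ȳᵢ | A·x̄ᵢ | A·ȳᵢ
rectangular body | 11000.00 | 55.00 | 50.00 | 605000.00 | 550000.00
semicircular end | 3926.99 | -21.22 | 50.00 | -83333.33 | 196349.54
Σ | 14926.99 |  |  | 521666.67 | 746349.54
X̄ = 521666.67 / 14926.99 = 34.95 in
Ȳ = 746349.54 / 14926.99 = 50.00 in

X̄ = 34.95 in, Ȳ = 50.00 in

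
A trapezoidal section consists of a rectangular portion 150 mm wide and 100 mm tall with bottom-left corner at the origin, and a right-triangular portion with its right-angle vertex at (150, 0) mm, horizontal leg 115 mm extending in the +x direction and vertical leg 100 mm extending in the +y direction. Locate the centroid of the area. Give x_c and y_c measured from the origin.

rectangular portion: A = 150 × 100 = 15000.00, centroid at (75.00, 50.00).
triangular portion: A = ½·115·100 = 5750.00, centroid at (188.33, 33.33).
ΣA = 20750.00 mm²
ΣAx_c = (15000.00)(75.00) + (5750.00)(188.33) = 2207916.67 mm³
ΣAy_c = (15000.00)(50.00) + (5750.00)(33.33) = 941666.67 mm³
x_c = 2207916.67 / 20750.00 = 106.41 mm
y_c = 941666.67 / 20750.00 = 45.38 mm

x_c = 106.41 mm, y_c = 45.38 mm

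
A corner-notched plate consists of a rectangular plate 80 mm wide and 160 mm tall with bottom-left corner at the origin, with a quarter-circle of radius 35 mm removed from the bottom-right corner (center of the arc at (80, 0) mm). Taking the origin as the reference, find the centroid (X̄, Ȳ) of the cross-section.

plate: A = 80 × 160 = 12800.00, centroid at (40.00, 80.00).
removed quarter-circle: A = −¼π·35² = -962.11, centroid at (65.15, 14.85).
ΣA = 11837.89 mm²
ΣAX̄ = (12800.00)(40.00) + (-962.11)(65.15) = 449322.65 mm³
ΣAȲ = (12800.00)(80.00) + (-962.11)(14.85) = 1009708.33 mm³
X̄ = 449322.65 / 11837.89 = 37.96 mm
Ȳ = 1009708.33 / 11837.89 = 85.29 mm

X̄ = 37.96 mm, Ȳ = 85.29 mm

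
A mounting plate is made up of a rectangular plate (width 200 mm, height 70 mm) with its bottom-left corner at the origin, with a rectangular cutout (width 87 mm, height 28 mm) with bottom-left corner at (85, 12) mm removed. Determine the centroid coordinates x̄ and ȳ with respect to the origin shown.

plate: A = 200 × 70 = 14000.00, centroid at (100.00, 35.00).
hole: A = −(87 × 28) = -2436.00, centroid at (128.50, 26.00).
ΣA = 11564.00 mm², ΣAx̄ = 1086974.00 mm³, ΣAȳ = 426664.00 mm³.
x̄ = 1086974.00/11564.00 = 94.00 mm; ȳ = 426664.00/11564.00 = 36.90 mm.

x̄ = 94.00 mm, ȳ = 36.90 mm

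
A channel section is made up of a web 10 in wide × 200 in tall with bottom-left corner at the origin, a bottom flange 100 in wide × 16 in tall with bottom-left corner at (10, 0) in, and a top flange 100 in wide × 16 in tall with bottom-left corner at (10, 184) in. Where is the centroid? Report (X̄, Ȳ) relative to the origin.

X̄ = 38.85 in, Ȳ = 100.00 in

web: A = 10 × 200 = 2000.00, centroid at (5.00, 100.00).
bottom flange: A = 100 × 16 = 1600.00, centroid at (60.00, 8.00).
top flange: A = 100 × 16 = 1600.00, centroid at (60.00, 192.00).
ΣA = 5200.00 in², ΣAX̄ = 202000.00 in³, ΣAȲ = 520000.00 in³.
X̄ = 202000.00/5200.00 = 38.85 in; Ȳ = 520000.00/5200.00 = 100.00 in.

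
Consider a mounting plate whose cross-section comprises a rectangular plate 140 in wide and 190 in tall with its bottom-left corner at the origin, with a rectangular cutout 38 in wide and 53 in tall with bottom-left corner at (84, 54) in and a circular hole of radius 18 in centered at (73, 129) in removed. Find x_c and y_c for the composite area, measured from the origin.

x_c = 67.05 in, y_c = 94.77 in

plate: A = 140 × 190 = 26600.00, centroid at (70.00, 95.00).
hole 1: A = −(38 × 53) = -2014.00, centroid at (103.00, 80.50).
hole 2: A = −π·18² = -1017.88, centroid at (73.00, 129.00).
ΣA = 23568.12 in², ΣAx_c = 1580253.05 in³, ΣAy_c = 2233566.99 in³.
x_c = 1580253.05/23568.12 = 67.05 in; y_c = 2233566.99/23568.12 = 94.77 in.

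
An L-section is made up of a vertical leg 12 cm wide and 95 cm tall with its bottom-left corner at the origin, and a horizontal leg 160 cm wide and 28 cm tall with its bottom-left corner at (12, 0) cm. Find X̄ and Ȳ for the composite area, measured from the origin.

X̄ = 74.56 cm, Ȳ = 20.80 cm

vertical leg: A = 12 × 95 = 1140.00, centroid at (6.00, 47.50).
horizontal leg: A = 160 × 28 = 4480.00, centroid at (92.00, 14.00).
ΣA = 5620.00 cm²
ΣAX̄ = (1140.00)(6.00) + (4480.00)(92.00) = 419000.00 cm³
ΣAȲ = (1140.00)(47.50) + (4480.00)(14.00) = 116870.00 cm³
X̄ = 419000.00 / 5620.00 = 74.56 cm
Ȳ = 116870.00 / 5620.00 = 20.80 cm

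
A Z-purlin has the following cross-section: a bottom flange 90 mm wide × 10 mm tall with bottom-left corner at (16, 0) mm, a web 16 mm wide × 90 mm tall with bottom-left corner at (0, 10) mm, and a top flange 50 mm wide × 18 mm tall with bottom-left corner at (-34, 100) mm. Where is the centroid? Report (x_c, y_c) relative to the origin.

Part | A | x̄ᵢ | ȳᵢ | A·x̄ᵢ | A·ȳᵢ
bottom flange | 900.00 | 61.00 | 5.00 | 54900.00 | 4500.00
web | 1440.00 | 8.00 | 55.00 | 11520.00 | 79200.00
top flange | 900.00 | -9.00 | 109.00 | -8100.00 | 98100.00
Σ | 3240.00 |  |  | 58320.00 | 181800.00
x_c = 58320.00 / 3240.00 = 18.00 mm
y_c = 181800.00 / 3240.00 = 56.11 mm

x_c = 18.00 mm, y_c = 56.11 mm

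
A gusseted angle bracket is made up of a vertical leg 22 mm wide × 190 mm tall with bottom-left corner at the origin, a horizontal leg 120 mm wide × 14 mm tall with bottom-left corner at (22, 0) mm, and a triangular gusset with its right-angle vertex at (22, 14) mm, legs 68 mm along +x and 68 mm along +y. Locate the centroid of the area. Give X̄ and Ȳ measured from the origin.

X̄ = 35.12 mm, Ȳ = 60.41 mm

vertical leg: A = 22 × 190 = 4180.00, centroid at (11.00, 95.00).
horizontal leg: A = 120 × 14 = 1680.00, centroid at (82.00, 7.00).
gusset: A = ½·68·68 = 2312.00, centroid at (44.67, 36.67).
ΣA = 8172.00 mm²
ΣAX̄ = (4180.00)(11.00) + (1680.00)(82.00) + (2312.00)(44.67) = 287009.33 mm³
ΣAȲ = (4180.00)(95.00) + (1680.00)(7.00) + (2312.00)(36.67) = 493633.33 mm³
X̄ = 287009.33 / 8172.00 = 35.12 mm
Ȳ = 493633.33 / 8172.00 = 60.41 mm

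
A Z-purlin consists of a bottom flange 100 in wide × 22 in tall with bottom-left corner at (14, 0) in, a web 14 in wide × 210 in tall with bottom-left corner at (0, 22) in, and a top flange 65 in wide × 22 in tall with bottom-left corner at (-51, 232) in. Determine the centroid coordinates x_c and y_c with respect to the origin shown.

bottom flange: A = 100 × 22 = 2200.00, centroid at (64.00, 11.00).
web: A = 14 × 210 = 2940.00, centroid at (7.00, 127.00).
top flange: A = 65 × 22 = 1430.00, centroid at (-18.50, 243.00).
ΣA = 6570.00 in², ΣAx_c = 134925.00 in³, ΣAy_c = 745070.00 in³.
x_c = 134925.00/6570.00 = 20.54 in; y_c = 745070.00/6570.00 = 113.40 in.

x_c = 20.54 in, y_c = 113.40 in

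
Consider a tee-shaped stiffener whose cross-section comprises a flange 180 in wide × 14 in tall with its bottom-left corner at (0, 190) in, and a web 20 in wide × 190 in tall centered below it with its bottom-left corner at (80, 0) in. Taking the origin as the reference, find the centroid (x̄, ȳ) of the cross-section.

x̄ = 90.00 in, ȳ = 135.67 in

Part | A | x̄ᵢ | ȳᵢ | A·x̄ᵢ | A·ȳᵢ
web | 3800.00 | 90.00 | 95.00 | 342000.00 | 361000.00
flange | 2520.00 | 90.00 | 197.00 | 226800.00 | 496440.00
Σ | 6320.00 |  |  | 568800.00 | 857440.00
x̄ = 568800.00 / 6320.00 = 90.00 in
ȳ = 857440.00 / 6320.00 = 135.67 in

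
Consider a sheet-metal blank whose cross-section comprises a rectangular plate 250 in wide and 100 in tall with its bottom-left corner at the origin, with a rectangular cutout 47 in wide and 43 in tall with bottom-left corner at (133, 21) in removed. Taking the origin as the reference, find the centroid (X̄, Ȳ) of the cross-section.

X̄ = 122.23 in, Ȳ = 50.66 in

plate: A = 250 × 100 = 25000.00, centroid at (125.00, 50.00).
hole: A = −(47 × 43) = -2021.00, centroid at (156.50, 42.50).
ΣA = 22979.00 in², ΣAX̄ = 2808713.50 in³, ΣAȲ = 1164107.50 in³.
X̄ = 2808713.50/22979.00 = 122.23 in; Ȳ = 1164107.50/22979.00 = 50.66 in.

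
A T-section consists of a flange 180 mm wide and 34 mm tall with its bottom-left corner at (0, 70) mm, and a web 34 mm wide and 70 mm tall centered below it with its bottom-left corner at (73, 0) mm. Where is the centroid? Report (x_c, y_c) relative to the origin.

web: A = 34 × 70 = 2380.00, centroid at (90.00, 35.00).
flange: A = 180 × 34 = 6120.00, centroid at (90.00, 87.00).
ΣA = 8500.00 mm²
ΣAx_c = (2380.00)(90.00) + (6120.00)(90.00) = 765000.00 mm³
ΣAy_c = (2380.00)(35.00) + (6120.00)(87.00) = 615740.00 mm³
x_c = 765000.00 / 8500.00 = 90.00 mm
y_c = 615740.00 / 8500.00 = 72.44 mm

x_c = 90.00 mm, y_c = 72.44 mm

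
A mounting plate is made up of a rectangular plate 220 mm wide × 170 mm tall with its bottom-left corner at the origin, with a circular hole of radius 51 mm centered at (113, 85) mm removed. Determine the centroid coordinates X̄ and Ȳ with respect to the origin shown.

X̄ = 109.16 mm, Ȳ = 85.00 mm

plate: A = 220 × 170 = 37400.00, centroid at (110.00, 85.00).
hole: A = −π·51² = -8171.28, centroid at (113.00, 85.00).
ΣA = 29228.72 mm²
ΣAX̄ = (37400.00)(110.00) + (-8171.28)(113.00) = 3190645.08 mm³
ΣAȲ = (37400.00)(85.00) + (-8171.28)(85.00) = 2484440.99 mm³
X̄ = 3190645.08 / 29228.72 = 109.16 mm
Ȳ = 2484440.99 / 29228.72 = 85.00 mm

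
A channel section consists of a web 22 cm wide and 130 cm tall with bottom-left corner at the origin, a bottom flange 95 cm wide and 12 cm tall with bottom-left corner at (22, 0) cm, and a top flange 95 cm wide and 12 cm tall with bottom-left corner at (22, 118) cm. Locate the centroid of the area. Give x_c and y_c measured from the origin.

x_c = 36.95 cm, y_c = 65.00 cm

web: A = 22 × 130 = 2860.00, centroid at (11.00, 65.00).
bottom flange: A = 95 × 12 = 1140.00, centroid at (69.50, 6.00).
top flange: A = 95 × 12 = 1140.00, centroid at (69.50, 124.00).
ΣA = 5140.00 cm²
ΣAx_c = (2860.00)(11.00) + (1140.00)(69.50) + (1140.00)(69.50) = 189920.00 cm³
ΣAy_c = (2860.00)(65.00) + (1140.00)(6.00) + (1140.00)(124.00) = 334100.00 cm³
x_c = 189920.00 / 5140.00 = 36.95 cm
y_c = 334100.00 / 5140.00 = 65.00 cm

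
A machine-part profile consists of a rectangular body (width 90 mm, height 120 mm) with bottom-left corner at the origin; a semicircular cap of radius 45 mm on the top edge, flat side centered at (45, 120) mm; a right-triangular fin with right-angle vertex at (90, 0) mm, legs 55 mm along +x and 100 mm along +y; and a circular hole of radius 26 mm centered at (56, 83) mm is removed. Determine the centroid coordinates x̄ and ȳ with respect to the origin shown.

x̄ = 55.32 mm, ȳ = 68.86 mm

rectangular body: A = 90 × 120 = 10800.00, centroid at (45.00, 60.00).
semicircular top: A = ½π·45² = 3180.86, centroid at (45.00, 139.10).
triangular fin: A = ½·55·100 = 2750.00, centroid at (108.33, 33.33).
hole: A = −π·26² = -2123.72, centroid at (56.00, 83.00).
ΣA = 14607.15 mm²
ΣAx̄ = (10800.00)(45.00) + (3180.86)(45.00) + (2750.00)(108.33) + (-2123.72)(56.00) = 808127.35 mm³
ΣAȳ = (10800.00)(60.00) + (3180.86)(139.10) + (2750.00)(33.33) + (-2123.72)(83.00) = 1005851.69 mm³
x̄ = 808127.35 / 14607.15 = 55.32 mm
ȳ = 1005851.69 / 14607.15 = 68.86 mm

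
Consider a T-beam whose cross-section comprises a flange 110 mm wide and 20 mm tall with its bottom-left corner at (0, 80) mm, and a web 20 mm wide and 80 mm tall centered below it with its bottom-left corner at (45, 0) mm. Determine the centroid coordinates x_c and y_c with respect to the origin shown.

Part | A | x̄ᵢ | ȳᵢ | A·x̄ᵢ | A·ȳᵢ
web | 1600.00 | 55.00 | 40.00 | 88000.00 | 64000.00
flange | 2200.00 | 55.00 | 90.00 | 121000.00 | 198000.00
Σ | 3800.00 |  |  | 209000.00 | 262000.00
x_c = 209000.00 / 3800.00 = 55.00 mm
y_c = 262000.00 / 3800.00 = 68.95 mm

x_c = 55.00 mm, y_c = 68.95 mm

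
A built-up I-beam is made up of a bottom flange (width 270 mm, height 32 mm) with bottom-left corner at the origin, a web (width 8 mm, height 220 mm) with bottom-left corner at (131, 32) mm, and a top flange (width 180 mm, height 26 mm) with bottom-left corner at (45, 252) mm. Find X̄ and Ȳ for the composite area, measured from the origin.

X̄ = 135.00 mm, Ȳ = 107.98 mm

bottom flange: A = 270 × 32 = 8640.00, centroid at (135.00, 16.00).
web: A = 8 × 220 = 1760.00, centroid at (135.00, 142.00).
top flange: A = 180 × 26 = 4680.00, centroid at (135.00, 265.00).
ΣA = 15080.00 mm², ΣAX̄ = 2035800.00 mm³, ΣAȲ = 1628360.00 mm³.
X̄ = 2035800.00/15080.00 = 135.00 mm; Ȳ = 1628360.00/15080.00 = 107.98 mm.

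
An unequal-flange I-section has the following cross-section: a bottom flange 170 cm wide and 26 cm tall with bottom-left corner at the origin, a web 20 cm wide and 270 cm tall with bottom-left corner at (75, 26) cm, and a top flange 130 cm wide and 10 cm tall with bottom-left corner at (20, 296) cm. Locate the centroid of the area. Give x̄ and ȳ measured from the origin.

Part | A | x̄ᵢ | ȳᵢ | A·x̄ᵢ | A·ȳᵢ
bottom flange | 4420.00 | 85.00 | 13.00 | 375700.00 | 57460.00
web | 5400.00 | 85.00 | 161.00 | 459000.00 | 869400.00
top flange | 1300.00 | 85.00 | 301.00 | 110500.00 | 391300.00
Σ | 11120.00 |  |  | 945200.00 | 1318160.00
x̄ = 945200.00 / 11120.00 = 85.00 cm
ȳ = 1318160.00 / 11120.00 = 118.54 cm

x̄ = 85.00 cm, ȳ = 118.54 cm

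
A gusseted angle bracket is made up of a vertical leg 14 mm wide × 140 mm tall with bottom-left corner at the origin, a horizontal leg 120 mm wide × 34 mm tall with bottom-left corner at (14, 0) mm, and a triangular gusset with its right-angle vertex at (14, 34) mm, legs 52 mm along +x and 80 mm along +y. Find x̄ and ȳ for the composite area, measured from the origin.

vertical leg: A = 14 × 140 = 1960.00, centroid at (7.00, 70.00).
horizontal leg: A = 120 × 34 = 4080.00, centroid at (74.00, 17.00).
gusset: A = ½·52·80 = 2080.00, centroid at (31.33, 60.67).
ΣA = 8120.00 mm²
ΣAx̄ = (1960.00)(7.00) + (4080.00)(74.00) + (2080.00)(31.33) = 380813.33 mm³
ΣAȳ = (1960.00)(70.00) + (4080.00)(17.00) + (2080.00)(60.67) = 332746.67 mm³
x̄ = 380813.33 / 8120.00 = 46.90 mm
ȳ = 332746.67 / 8120.00 = 40.98 mm

x̄ = 46.90 mm, ȳ = 40.98 mm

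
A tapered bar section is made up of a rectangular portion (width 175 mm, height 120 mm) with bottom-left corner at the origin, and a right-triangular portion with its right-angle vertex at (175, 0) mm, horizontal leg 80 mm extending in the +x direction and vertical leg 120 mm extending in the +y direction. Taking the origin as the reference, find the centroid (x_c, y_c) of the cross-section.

Part | A | x̄ᵢ | ȳᵢ | A·x̄ᵢ | A·ȳᵢ
rectangular portion | 21000.00 | 87.50 | 60.00 | 1837500.00 | 1260000.00
triangular portion | 4800.00 | 201.67 | 40.00 | 968000.00 | 192000.00
Σ | 25800.00 |  |  | 2805500.00 | 1452000.00
x_c = 2805500.00 / 25800.00 = 108.74 mm
y_c = 1452000.00 / 25800.00 = 56.28 mm

x_c = 108.74 mm, y_c = 56.28 mm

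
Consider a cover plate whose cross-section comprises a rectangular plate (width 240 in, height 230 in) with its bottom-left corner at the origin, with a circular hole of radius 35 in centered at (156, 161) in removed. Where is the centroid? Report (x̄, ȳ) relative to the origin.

plate: A = 240 × 230 = 55200.00, centroid at (120.00, 115.00).
hole: A = −π·35² = -3848.45, centroid at (156.00, 161.00).
ΣA = 51351.55 in²
ΣAx̄ = (55200.00)(120.00) + (-3848.45)(156.00) = 6023641.64 in³
ΣAȳ = (55200.00)(115.00) + (-3848.45)(161.00) = 5728399.39 in³
x̄ = 6023641.64 / 51351.55 = 117.30 in
ȳ = 5728399.39 / 51351.55 = 111.55 in

x̄ = 117.30 in, ȳ = 111.55 in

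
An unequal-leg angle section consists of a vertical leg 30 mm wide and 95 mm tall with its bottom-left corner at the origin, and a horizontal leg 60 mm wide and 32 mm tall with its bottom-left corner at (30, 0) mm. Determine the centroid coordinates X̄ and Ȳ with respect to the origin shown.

vertical leg: A = 30 × 95 = 2850.00, centroid at (15.00, 47.50).
horizontal leg: A = 60 × 32 = 1920.00, centroid at (60.00, 16.00).
ΣA = 4770.00 mm², ΣAX̄ = 157950.00 mm³, ΣAȲ = 166095.00 mm³.
X̄ = 157950.00/4770.00 = 33.11 mm; Ȳ = 166095.00/4770.00 = 34.82 mm.

X̄ = 33.11 mm, Ȳ = 34.82 mm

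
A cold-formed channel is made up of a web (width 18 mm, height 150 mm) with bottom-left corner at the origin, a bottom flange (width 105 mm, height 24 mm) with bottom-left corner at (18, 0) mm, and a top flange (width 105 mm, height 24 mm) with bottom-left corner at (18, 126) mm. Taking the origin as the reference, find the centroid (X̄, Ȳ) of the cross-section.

X̄ = 49.05 mm, Ȳ = 75.00 mm

web: A = 18 × 150 = 2700.00, centroid at (9.00, 75.00).
bottom flange: A = 105 × 24 = 2520.00, centroid at (70.50, 12.00).
top flange: A = 105 × 24 = 2520.00, centroid at (70.50, 138.00).
ΣA = 7740.00 mm², ΣAX̄ = 379620.00 mm³, ΣAȲ = 580500.00 mm³.
X̄ = 379620.00/7740.00 = 49.05 mm; Ȳ = 580500.00/7740.00 = 75.00 mm.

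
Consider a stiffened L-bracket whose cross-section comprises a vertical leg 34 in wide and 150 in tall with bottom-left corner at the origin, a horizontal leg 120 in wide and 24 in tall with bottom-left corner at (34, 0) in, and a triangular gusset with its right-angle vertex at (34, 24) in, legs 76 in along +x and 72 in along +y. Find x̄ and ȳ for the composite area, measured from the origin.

x̄ = 48.50 in, ȳ = 51.17 in

vertical leg: A = 34 × 150 = 5100.00, centroid at (17.00, 75.00).
horizontal leg: A = 120 × 24 = 2880.00, centroid at (94.00, 12.00).
gusset: A = ½·76·72 = 2736.00, centroid at (59.33, 48.00).
ΣA = 10716.00 in², ΣAx̄ = 519756.00 in³, ΣAȳ = 548388.00 in³.
x̄ = 519756.00/10716.00 = 48.50 in; ȳ = 548388.00/10716.00 = 51.17 in.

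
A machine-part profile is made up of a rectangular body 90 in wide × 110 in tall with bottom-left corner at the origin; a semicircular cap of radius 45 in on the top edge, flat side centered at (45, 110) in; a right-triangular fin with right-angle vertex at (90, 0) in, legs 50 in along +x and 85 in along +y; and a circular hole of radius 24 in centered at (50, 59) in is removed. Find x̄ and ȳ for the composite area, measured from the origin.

rectangular body: A = 90 × 110 = 9900.00, centroid at (45.00, 55.00).
semicircular top: A = ½π·45² = 3180.86, centroid at (45.00, 129.10).
triangular fin: A = ½·50·85 = 2125.00, centroid at (106.67, 28.33).
hole: A = −π·24² = -1809.56, centroid at (50.00, 59.00).
ΣA = 13396.31 in²
ΣAx̄ = (9900.00)(45.00) + (3180.86)(45.00) + (2125.00)(106.67) + (-1809.56)(50.00) = 724827.61 in³
ΣAȳ = (9900.00)(55.00) + (3180.86)(129.10) + (2125.00)(28.33) + (-1809.56)(59.00) = 908589.33 in³
x̄ = 724827.61 / 13396.31 = 54.11 in
ȳ = 908589.33 / 13396.31 = 67.82 in

x̄ = 54.11 in, ȳ = 67.82 in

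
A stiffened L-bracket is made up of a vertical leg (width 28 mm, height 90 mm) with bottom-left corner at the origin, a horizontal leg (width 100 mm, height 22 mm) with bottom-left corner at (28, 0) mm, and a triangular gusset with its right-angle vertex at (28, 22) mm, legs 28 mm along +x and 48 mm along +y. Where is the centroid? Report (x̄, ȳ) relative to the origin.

x̄ = 43.02 mm, ȳ = 30.26 mm

vertical leg: A = 28 × 90 = 2520.00, centroid at (14.00, 45.00).
horizontal leg: A = 100 × 22 = 2200.00, centroid at (78.00, 11.00).
gusset: A = ½·28·48 = 672.00, centroid at (37.33, 38.00).
ΣA = 5392.00 mm²
ΣAx̄ = (2520.00)(14.00) + (2200.00)(78.00) + (672.00)(37.33) = 231968.00 mm³
ΣAȳ = (2520.00)(45.00) + (2200.00)(11.00) + (672.00)(38.00) = 163136.00 mm³
x̄ = 231968.00 / 5392.00 = 43.02 mm
ȳ = 163136.00 / 5392.00 = 30.26 mm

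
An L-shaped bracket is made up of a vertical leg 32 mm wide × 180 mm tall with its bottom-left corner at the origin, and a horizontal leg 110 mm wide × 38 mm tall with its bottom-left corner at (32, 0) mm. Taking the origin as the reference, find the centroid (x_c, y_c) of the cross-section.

x_c = 45.86 mm, y_c = 60.14 mm

Part | A | x̄ᵢ | ȳᵢ | A·x̄ᵢ | A·ȳᵢ
vertical leg | 5760.00 | 16.00 | 90.00 | 92160.00 | 518400.00
horizontal leg | 4180.00 | 87.00 | 19.00 | 363660.00 | 79420.00
Σ | 9940.00 |  |  | 455820.00 | 597820.00
x_c = 455820.00 / 9940.00 = 45.86 mm
y_c = 597820.00 / 9940.00 = 60.14 mm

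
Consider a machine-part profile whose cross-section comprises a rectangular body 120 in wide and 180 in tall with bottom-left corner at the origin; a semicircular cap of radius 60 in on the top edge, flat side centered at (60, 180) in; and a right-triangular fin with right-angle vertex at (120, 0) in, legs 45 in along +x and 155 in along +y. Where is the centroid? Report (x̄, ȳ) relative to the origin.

rectangular body: A = 120 × 180 = 21600.00, centroid at (60.00, 90.00).
semicircular top: A = ½π·60² = 5654.87, centroid at (60.00, 205.46).
triangular fin: A = ½·45·155 = 3487.50, centroid at (135.00, 51.67).
ΣA = 30742.37 in², ΣAx̄ = 2106104.51 in³, ΣAȳ = 3286063.52 in³.
x̄ = 2106104.51/30742.37 = 68.51 in; ȳ = 3286063.52/30742.37 = 106.89 in.

x̄ = 68.51 in, ȳ = 106.89 in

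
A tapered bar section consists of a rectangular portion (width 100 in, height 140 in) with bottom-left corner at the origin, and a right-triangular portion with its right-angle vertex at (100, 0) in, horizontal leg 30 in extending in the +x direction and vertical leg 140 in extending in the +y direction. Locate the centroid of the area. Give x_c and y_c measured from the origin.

x_c = 57.83 in, y_c = 66.96 in

rectangular portion: A = 100 × 140 = 14000.00, centroid at (50.00, 70.00).
triangular portion: A = ½·30·140 = 2100.00, centroid at (110.00, 46.67).
ΣA = 16100.00 in²
ΣAx_c = (14000.00)(50.00) + (2100.00)(110.00) = 931000.00 in³
ΣAy_c = (14000.00)(70.00) + (2100.00)(46.67) = 1078000.00 in³
x_c = 931000.00 / 16100.00 = 57.83 in
y_c = 1078000.00 / 16100.00 = 66.96 in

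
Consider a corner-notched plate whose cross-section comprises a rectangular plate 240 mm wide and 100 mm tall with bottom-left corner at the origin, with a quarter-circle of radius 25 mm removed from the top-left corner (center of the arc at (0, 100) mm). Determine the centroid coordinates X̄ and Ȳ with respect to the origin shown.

Part | A | x̄ᵢ | ȳᵢ | A·x̄ᵢ | A·ȳᵢ
plate | 24000.00 | 120.00 | 50.00 | 2880000.00 | 1200000.00
removed quarter-circle | -490.87 | 10.61 | 89.39 | -5208.33 | -43879.05
Σ | 23509.13 |  |  | 2874791.67 | 1156120.95
X̄ = 2874791.67 / 23509.13 = 122.28 mm
Ȳ = 1156120.95 / 23509.13 = 49.18 mm

X̄ = 122.28 mm, Ȳ = 49.18 mm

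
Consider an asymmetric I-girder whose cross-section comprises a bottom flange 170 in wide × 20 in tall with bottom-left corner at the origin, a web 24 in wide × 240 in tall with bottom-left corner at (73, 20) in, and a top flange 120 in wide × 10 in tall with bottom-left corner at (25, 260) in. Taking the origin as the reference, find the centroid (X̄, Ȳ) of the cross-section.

bottom flange: A = 170 × 20 = 3400.00, centroid at (85.00, 10.00).
web: A = 24 × 240 = 5760.00, centroid at (85.00, 140.00).
top flange: A = 120 × 10 = 1200.00, centroid at (85.00, 265.00).
ΣA = 10360.00 in², ΣAX̄ = 880600.00 in³, ΣAȲ = 1158400.00 in³.
X̄ = 880600.00/10360.00 = 85.00 in; Ȳ = 1158400.00/10360.00 = 111.81 in.

X̄ = 85.00 in, Ȳ = 111.81 in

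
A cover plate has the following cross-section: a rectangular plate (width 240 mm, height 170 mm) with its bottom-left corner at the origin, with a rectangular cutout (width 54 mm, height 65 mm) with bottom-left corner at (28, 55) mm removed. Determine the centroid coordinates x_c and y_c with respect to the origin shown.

plate: A = 240 × 170 = 40800.00, centroid at (120.00, 85.00).
hole: A = −(54 × 65) = -3510.00, centroid at (55.00, 87.50).
ΣA = 37290.00 mm², ΣAx_c = 4702950.00 mm³, ΣAy_c = 3160875.00 mm³.
x_c = 4702950.00/37290.00 = 126.12 mm; y_c = 3160875.00/37290.00 = 84.76 mm.

x_c = 126.12 mm, y_c = 84.76 mm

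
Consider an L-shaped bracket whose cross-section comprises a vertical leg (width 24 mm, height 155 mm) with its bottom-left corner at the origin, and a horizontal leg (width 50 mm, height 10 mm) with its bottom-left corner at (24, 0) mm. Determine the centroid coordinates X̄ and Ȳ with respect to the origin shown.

X̄ = 16.38 mm, Ȳ = 68.91 mm

Part | A | x̄ᵢ | ȳᵢ | A·x̄ᵢ | A·ȳᵢ
vertical leg | 3720.00 | 12.00 | 77.50 | 44640.00 | 288300.00
horizontal leg | 500.00 | 49.00 | 5.00 | 24500.00 | 2500.00
Σ | 4220.00 |  |  | 69140.00 | 290800.00
X̄ = 69140.00 / 4220.00 = 16.38 mm
Ȳ = 290800.00 / 4220.00 = 68.91 mm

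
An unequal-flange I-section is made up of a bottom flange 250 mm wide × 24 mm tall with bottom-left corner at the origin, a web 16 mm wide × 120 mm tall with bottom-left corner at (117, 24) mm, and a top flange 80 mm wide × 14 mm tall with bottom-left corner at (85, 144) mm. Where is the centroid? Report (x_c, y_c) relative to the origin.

x_c = 125.00 mm, y_c = 44.51 mm

bottom flange: A = 250 × 24 = 6000.00, centroid at (125.00, 12.00).
web: A = 16 × 120 = 1920.00, centroid at (125.00, 84.00).
top flange: A = 80 × 14 = 1120.00, centroid at (125.00, 151.00).
ΣA = 9040.00 mm²
ΣAx_c = (6000.00)(125.00) + (1920.00)(125.00) + (1120.00)(125.00) = 1130000.00 mm³
ΣAy_c = (6000.00)(12.00) + (1920.00)(84.00) + (1120.00)(151.00) = 402400.00 mm³
x_c = 1130000.00 / 9040.00 = 125.00 mm
y_c = 402400.00 / 9040.00 = 44.51 mm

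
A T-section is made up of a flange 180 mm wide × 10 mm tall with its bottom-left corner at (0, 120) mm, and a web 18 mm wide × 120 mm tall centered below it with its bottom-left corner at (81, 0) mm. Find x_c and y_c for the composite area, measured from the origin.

x_c = 90.00 mm, y_c = 89.55 mm

web: A = 18 × 120 = 2160.00, centroid at (90.00, 60.00).
flange: A = 180 × 10 = 1800.00, centroid at (90.00, 125.00).
ΣA = 3960.00 mm²
ΣAx_c = (2160.00)(90.00) + (1800.00)(90.00) = 356400.00 mm³
ΣAy_c = (2160.00)(60.00) + (1800.00)(125.00) = 354600.00 mm³
x_c = 356400.00 / 3960.00 = 90.00 mm
y_c = 354600.00 / 3960.00 = 89.55 mm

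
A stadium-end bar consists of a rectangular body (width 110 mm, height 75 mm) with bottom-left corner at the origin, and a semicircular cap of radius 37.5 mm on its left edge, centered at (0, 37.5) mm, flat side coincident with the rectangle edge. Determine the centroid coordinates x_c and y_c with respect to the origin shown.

rectangular body: A = 110 × 75 = 8250.00, centroid at (55.00, 37.50).
semicircular end: A = ½π·37.5² = 2208.93, centroid at (-15.92, 37.50).
ΣA = 10458.93 mm², ΣAx_c = 418593.75 mm³, ΣAy_c = 392209.96 mm³.
x_c = 418593.75/10458.93 = 40.02 mm; y_c = 392209.96/10458.93 = 37.50 mm.

x_c = 40.02 mm, y_c = 37.50 mm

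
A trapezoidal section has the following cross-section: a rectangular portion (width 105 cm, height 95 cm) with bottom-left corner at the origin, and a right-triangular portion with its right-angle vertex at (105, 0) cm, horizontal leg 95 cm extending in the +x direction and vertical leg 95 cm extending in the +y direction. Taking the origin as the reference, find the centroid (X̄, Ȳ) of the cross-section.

Part | A | x̄ᵢ | ȳᵢ | A·x̄ᵢ | A·ȳᵢ
rectangular portion | 9975.00 | 52.50 | 47.50 | 523687.50 | 473812.50
triangular portion | 4512.50 | 136.67 | 31.67 | 616708.33 | 142895.83
Σ | 14487.50 |  |  | 1140395.83 | 616708.33
X̄ = 1140395.83 / 14487.50 = 78.72 cm
Ȳ = 616708.33 / 14487.50 = 42.57 cm

X̄ = 78.72 cm, Ȳ = 42.57 cm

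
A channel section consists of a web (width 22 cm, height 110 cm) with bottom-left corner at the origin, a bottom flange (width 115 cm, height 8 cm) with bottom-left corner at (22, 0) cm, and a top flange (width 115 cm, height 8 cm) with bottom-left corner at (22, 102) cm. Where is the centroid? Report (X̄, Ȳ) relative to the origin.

Part | A | x̄ᵢ | ȳᵢ | A·x̄ᵢ | A·ȳᵢ
web | 2420.00 | 11.00 | 55.00 | 26620.00 | 133100.00
bottom flange | 920.00 | 79.50 | 4.00 | 73140.00 | 3680.00
top flange | 920.00 | 79.50 | 106.00 | 73140.00 | 97520.00
Σ | 4260.00 |  |  | 172900.00 | 234300.00
X̄ = 172900.00 / 4260.00 = 40.59 cm
Ȳ = 234300.00 / 4260.00 = 55.00 cm

X̄ = 40.59 cm, Ȳ = 55.00 cm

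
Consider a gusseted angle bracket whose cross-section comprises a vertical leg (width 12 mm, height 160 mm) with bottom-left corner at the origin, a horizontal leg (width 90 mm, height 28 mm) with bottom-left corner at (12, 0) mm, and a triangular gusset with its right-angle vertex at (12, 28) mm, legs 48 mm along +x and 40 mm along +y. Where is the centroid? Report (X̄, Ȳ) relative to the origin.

vertical leg: A = 12 × 160 = 1920.00, centroid at (6.00, 80.00).
horizontal leg: A = 90 × 28 = 2520.00, centroid at (57.00, 14.00).
gusset: A = ½·48·40 = 960.00, centroid at (28.00, 41.33).
ΣA = 5400.00 mm²
ΣAX̄ = (1920.00)(6.00) + (2520.00)(57.00) + (960.00)(28.00) = 182040.00 mm³
ΣAȲ = (1920.00)(80.00) + (2520.00)(14.00) + (960.00)(41.33) = 228560.00 mm³
X̄ = 182040.00 / 5400.00 = 33.71 mm
Ȳ = 228560.00 / 5400.00 = 42.33 mm

X̄ = 33.71 mm, Ȳ = 42.33 mm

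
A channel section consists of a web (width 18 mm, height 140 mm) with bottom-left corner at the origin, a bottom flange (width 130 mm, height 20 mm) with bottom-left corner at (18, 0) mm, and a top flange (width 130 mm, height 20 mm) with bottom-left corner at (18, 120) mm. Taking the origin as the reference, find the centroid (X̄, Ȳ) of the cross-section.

Part | A | x̄ᵢ | ȳᵢ | A·x̄ᵢ | A·ȳᵢ
web | 2520.00 | 9.00 | 70.00 | 22680.00 | 176400.00
bottom flange | 2600.00 | 83.00 | 10.00 | 215800.00 | 26000.00
top flange | 2600.00 | 83.00 | 130.00 | 215800.00 | 338000.00
Σ | 7720.00 |  |  | 454280.00 | 540400.00
X̄ = 454280.00 / 7720.00 = 58.84 mm
Ȳ = 540400.00 / 7720.00 = 70.00 mm

X̄ = 58.84 mm, Ȳ = 70.00 mm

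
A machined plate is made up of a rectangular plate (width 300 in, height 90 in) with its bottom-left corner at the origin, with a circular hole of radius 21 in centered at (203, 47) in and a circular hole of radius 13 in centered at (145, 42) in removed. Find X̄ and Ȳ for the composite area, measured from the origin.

Part | A | x̄ᵢ | ȳᵢ | A·x̄ᵢ | A·ȳᵢ
plate | 27000.00 | 150.00 | 45.00 | 4050000.00 | 1215000.00
hole 1 | -1385.44 | 203.00 | 47.00 | -281244.80 | -65115.79
hole 2 | -530.93 | 145.00 | 42.00 | -76984.73 | -22299.02
Σ | 25083.63 |  |  | 3691770.47 | 1127585.18
X̄ = 3691770.47 / 25083.63 = 147.18 in
Ȳ = 1127585.18 / 25083.63 = 44.95 in

X̄ = 147.18 in, Ȳ = 44.95 in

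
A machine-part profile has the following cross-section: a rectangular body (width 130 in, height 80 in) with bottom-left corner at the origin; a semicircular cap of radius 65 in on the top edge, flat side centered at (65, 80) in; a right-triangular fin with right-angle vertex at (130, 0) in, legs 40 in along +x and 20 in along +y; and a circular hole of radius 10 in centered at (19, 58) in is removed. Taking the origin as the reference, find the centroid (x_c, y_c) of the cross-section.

Part | A | x̄ᵢ | ȳᵢ | A·x̄ᵢ | A·ȳᵢ
rectangular body | 10400.00 | 65.00 | 40.00 | 676000.00 | 416000.00
semicircular top | 6636.61 | 65.00 | 107.59 | 431379.94 | 714012.49
triangular fin | 400.00 | 143.33 | 6.67 | 57333.33 | 2666.67
hole | -314.16 | 19.00 | 58.00 | -5969.03 | -18221.24
Σ | 17122.46 |  |  | 1158744.25 | 1114457.92
x_c = 1158744.25 / 17122.46 = 67.67 in
y_c = 1114457.92 / 17122.46 = 65.09 in

x_c = 67.67 in, y_c = 65.09 in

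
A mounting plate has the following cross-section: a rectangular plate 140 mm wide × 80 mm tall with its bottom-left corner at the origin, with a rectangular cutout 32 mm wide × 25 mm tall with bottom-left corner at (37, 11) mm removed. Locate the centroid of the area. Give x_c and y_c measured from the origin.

x_c = 71.31 mm, y_c = 41.27 mm

plate: A = 140 × 80 = 11200.00, centroid at (70.00, 40.00).
hole: A = −(32 × 25) = -800.00, centroid at (53.00, 23.50).
ΣA = 10400.00 mm², ΣAx_c = 741600.00 mm³, ΣAy_c = 429200.00 mm³.
x_c = 741600.00/10400.00 = 71.31 mm; y_c = 429200.00/10400.00 = 41.27 mm.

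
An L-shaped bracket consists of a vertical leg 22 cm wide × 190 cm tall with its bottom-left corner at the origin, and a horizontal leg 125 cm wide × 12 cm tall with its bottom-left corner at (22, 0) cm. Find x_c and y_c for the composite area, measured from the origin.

x_c = 30.41 cm, y_c = 71.50 cm

vertical leg: A = 22 × 190 = 4180.00, centroid at (11.00, 95.00).
horizontal leg: A = 125 × 12 = 1500.00, centroid at (84.50, 6.00).
ΣA = 5680.00 cm²
ΣAx_c = (4180.00)(11.00) + (1500.00)(84.50) = 172730.00 cm³
ΣAy_c = (4180.00)(95.00) + (1500.00)(6.00) = 406100.00 cm³
x_c = 172730.00 / 5680.00 = 30.41 cm
y_c = 406100.00 / 5680.00 = 71.50 cm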